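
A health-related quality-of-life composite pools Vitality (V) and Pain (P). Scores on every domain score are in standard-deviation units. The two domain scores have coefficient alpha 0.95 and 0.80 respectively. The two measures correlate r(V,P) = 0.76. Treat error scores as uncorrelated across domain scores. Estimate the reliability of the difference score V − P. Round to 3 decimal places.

0.479

Var(V−P) = 1 + 1 − 2·0.76 = 2 − 1.52 = 0.48.
Under uncorrelated errors the observed covariances equal the true-score covariances, so only the own-variance terms attenuate.
True-score variance = [0.95 + 0.80] − 1.52 = 1.75 − 1.52 = 0.23.
Reliability = 0.23 / 0.48 = 0.479.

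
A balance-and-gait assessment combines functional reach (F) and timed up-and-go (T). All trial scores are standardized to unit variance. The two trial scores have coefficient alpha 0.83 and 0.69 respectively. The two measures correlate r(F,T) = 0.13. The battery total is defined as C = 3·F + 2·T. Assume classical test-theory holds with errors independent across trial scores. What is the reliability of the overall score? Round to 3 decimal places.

0.810

Var(C) = 3² + 2² + 2·[6·0.13] = 13 + 1.56 = 14.56.
With uncorrelated errors the cross-covariances are all true-score covariance, so they carry over unchanged; only the diagonal terms shrink to ρᵢσᵢ².
True-score variance = [3²·0.83 + 2²·0.69] + 1.56 = 10.23 + 1.56 = 11.79.
Reliability = 11.79 / 14.56 = 0.810.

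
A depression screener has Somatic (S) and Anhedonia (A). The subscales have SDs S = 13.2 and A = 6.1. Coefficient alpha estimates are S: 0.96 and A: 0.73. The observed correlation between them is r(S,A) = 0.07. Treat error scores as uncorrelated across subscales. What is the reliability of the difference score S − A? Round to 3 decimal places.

0.915

Var(S−A) = 13.2² + 6.1² − 2·13.2·6.1·0.07 = 211.45 − 11.2728 = 200.177.
Because errors are independent across components, Cov(Tᵢ,Tⱼ) = Cov(Xᵢ,Xⱼ); the off-diagonal part of the true-score variance is the same as above.
True-score variance = [13.2²·0.96 + 6.1²·0.73] − 11.2728 = 194.434 − 11.2728 = 183.161.
Reliability = 183.161 / 200.177 = 0.915.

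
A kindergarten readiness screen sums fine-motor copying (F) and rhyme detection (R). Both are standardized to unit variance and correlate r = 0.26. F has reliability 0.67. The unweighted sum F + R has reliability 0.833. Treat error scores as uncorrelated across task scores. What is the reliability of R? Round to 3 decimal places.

0.909

Var(F+R) = 2 + 2·0.26 = 2.520.
True-score variance = ρ_F + ρ_R + 2·0.26, so 0.833 = (0.67 + ρ_R + 0.52) / 2.520.
ρ_R = 0.833·2.520 − 0.67 − 0.52 = 0.909.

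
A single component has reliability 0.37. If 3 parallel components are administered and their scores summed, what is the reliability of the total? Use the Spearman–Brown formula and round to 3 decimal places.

ρ_k = kρ / (1 + (k−1)ρ) = 3·0.37 / (1 + 2·0.37) = 1.110 / 1.740 = 0.638.

0.638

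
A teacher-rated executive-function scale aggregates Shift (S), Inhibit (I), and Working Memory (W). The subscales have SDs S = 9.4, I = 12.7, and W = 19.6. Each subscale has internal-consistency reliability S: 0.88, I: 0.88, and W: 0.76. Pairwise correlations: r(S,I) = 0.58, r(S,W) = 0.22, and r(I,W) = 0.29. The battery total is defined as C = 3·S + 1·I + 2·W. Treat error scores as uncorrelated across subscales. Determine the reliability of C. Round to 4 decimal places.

0.8687

Var(C) = 3²·9.4² + 12.7² + 2²·19.6² + 2·[3·9.4·12.7·0.58 + 6·9.4·19.6·0.22 + 2·12.7·19.6·0.29] = 2493.17 + 1190.58 = 3683.75.
Because errors are independent across components, Cov(Tᵢ,Tⱼ) = Cov(Xᵢ,Xⱼ); the off-diagonal part of the true-score variance is the same as above.
True-score variance = [3²·9.4²·0.88 + 12.7²·0.88 + 2²·19.6²·0.76] + 1190.58 = 2009.59 + 1190.58 = 3200.18.
Reliability = 3200.18 / 3683.75 = 0.8687.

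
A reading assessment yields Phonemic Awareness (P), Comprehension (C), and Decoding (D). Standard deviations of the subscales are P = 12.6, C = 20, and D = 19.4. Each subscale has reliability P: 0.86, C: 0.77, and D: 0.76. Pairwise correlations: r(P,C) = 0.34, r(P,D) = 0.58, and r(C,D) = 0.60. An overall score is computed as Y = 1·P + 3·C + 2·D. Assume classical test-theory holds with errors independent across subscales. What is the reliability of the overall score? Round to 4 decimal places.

Var(Y) = 12.6² + 3²·20² + 2²·19.4² + 2·[3·12.6·20·0.34 + 2·12.6·19.4·0.58 + 6·20·19.4·0.60] = 5264.2 + 3874.78 = 9138.98.
With uncorrelated errors the cross-covariances are all true-score covariance, so they carry over unchanged; only the diagonal terms shrink to ρᵢσᵢ².
True-score variance = [12.6²·0.86 + 3²·20²·0.77 + 2²·19.4²·0.76] + 3874.78 = 4052.67 + 3874.78 = 7927.45.
Reliability = 7927.45 / 9138.98 = 0.8674.

0.8674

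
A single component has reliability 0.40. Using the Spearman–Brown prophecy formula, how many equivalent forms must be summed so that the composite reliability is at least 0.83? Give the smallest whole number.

k ≥ ρ*(1−ρ₁)/(ρ₁(1−ρ*)) = 0.83·0.60 / (0.40·0.17) = 7.324.
Smallest integer k = 8.

8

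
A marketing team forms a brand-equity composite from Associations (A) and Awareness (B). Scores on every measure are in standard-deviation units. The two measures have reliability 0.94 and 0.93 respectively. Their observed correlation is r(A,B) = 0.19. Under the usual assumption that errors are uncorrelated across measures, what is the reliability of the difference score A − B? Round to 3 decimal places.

Var(A−B) = 1 + 1 − 2·0.19 = 2 − 0.38 = 1.62.
Under uncorrelated errors the observed covariances equal the true-score covariances, so only the own-variance terms attenuate.
True-score variance = [0.94 + 0.93] − 0.38 = 1.87 − 0.38 = 1.49.
Reliability = 1.49 / 1.62 = 0.920.

0.920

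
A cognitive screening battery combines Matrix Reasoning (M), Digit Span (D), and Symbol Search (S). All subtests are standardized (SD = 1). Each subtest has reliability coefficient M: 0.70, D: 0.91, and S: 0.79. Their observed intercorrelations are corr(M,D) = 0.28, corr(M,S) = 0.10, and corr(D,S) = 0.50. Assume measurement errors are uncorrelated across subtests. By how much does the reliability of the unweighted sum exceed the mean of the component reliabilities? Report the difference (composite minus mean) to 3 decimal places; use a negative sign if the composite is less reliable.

0.074

Var(sum) = 3 + 1.76 = 4.76; true-score variance = 2.4 + 1.76 = 4.16; composite reliability = 0.8739.
Mean component reliability = 0.8000.
Difference = 0.8739 − 0.8000 = 0.074.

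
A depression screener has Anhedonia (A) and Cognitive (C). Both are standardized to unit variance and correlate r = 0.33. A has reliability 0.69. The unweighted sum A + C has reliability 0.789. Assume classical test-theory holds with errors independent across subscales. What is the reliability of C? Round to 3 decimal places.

Var(A+C) = 2 + 2·0.33 = 2.660.
True-score variance = ρ_A + ρ_C + 2·0.33, so 0.789 = (0.69 + ρ_C + 0.66) / 2.660.
ρ_C = 0.789·2.660 − 0.69 − 0.66 = 0.749.

0.749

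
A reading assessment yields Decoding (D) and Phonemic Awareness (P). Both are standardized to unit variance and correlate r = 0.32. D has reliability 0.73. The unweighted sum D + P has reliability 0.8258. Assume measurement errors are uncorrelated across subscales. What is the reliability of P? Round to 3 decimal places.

0.810

Var(D+P) = 2 + 2·0.32 = 2.640.
True-score variance = ρ_D + ρ_P + 2·0.32, so 0.8258 = (0.73 + ρ_P + 0.64) / 2.640.
ρ_P = 0.8258·2.640 − 0.73 − 0.64 = 0.810.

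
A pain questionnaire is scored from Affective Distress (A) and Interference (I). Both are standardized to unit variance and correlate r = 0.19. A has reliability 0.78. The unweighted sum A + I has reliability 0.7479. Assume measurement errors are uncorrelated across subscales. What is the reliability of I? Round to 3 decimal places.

Var(A+I) = 2 + 2·0.19 = 2.380.
True-score variance = ρ_A + ρ_I + 2·0.19, so 0.7479 = (0.78 + ρ_I + 0.38) / 2.380.
ρ_I = 0.7479·2.380 − 0.78 − 0.38 = 0.620.

0.620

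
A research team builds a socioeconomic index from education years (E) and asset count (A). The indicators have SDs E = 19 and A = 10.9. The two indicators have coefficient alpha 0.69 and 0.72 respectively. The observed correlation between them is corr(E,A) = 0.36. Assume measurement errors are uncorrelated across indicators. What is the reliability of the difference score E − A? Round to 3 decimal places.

Var(E−A) = 19² + 10.9² − 2·19·10.9·0.36 = 479.81 − 149.112 = 330.698.
Because errors are independent across components, Cov(Tᵢ,Tⱼ) = Cov(Xᵢ,Xⱼ); the off-diagonal part of the true-score variance is the same as above.
True-score variance = [19²·0.69 + 10.9²·0.72] − 149.112 = 334.633 − 149.112 = 185.521.
Reliability = 185.521 / 330.698 = 0.561.

0.561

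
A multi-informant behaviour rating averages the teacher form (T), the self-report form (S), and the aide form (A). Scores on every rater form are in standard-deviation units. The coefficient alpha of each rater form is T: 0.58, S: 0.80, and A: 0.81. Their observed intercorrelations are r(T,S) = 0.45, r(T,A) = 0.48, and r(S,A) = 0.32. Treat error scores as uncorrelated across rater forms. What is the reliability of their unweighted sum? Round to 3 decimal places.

0.853

Var(T+S+A) = 3 + 2·[0.45 + 0.48 + 0.32] = 3 + 2.5 = 5.5.
Because errors are independent across components, Cov(Tᵢ,Tⱼ) = Cov(Xᵢ,Xⱼ); the off-diagonal part of the true-score variance is the same as above.
True-score variance = [0.58 + 0.80 + 0.81] + 2.5 = 2.19 + 2.5 = 4.69.
Reliability = 4.69 / 5.5 = 0.853.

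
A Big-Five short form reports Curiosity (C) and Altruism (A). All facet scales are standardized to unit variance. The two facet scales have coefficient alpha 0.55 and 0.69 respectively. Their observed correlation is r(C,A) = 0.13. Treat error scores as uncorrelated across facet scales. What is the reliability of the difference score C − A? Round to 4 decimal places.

0.5632

Var(C−A) = 1 + 1 − 2·0.13 = 2 − 0.26 = 1.74.
Under uncorrelated errors the observed covariances equal the true-score covariances, so only the own-variance terms attenuate.
True-score variance = [0.55 + 0.69] − 0.26 = 1.24 − 0.26 = 0.98.
Reliability = 0.98 / 1.74 = 0.5632.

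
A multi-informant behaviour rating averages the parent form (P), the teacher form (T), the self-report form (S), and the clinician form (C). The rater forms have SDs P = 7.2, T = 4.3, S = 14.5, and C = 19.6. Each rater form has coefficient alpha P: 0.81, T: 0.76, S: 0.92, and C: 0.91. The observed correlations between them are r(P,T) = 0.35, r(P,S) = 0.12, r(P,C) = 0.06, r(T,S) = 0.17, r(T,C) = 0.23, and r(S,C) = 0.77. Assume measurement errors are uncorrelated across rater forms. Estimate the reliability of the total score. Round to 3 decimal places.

0.946

Var(P+T+S+C) = 7.2² + 4.3² + 14.5² + 19.6² + 2·[7.2·4.3·0.35 + 7.2·14.5·0.12 + 7.2·19.6·0.06 + 4.3·14.5·0.17 + 4.3·19.6·0.23 + 14.5·19.6·0.77] = 664.74 + 561.298 = 1226.04.
With uncorrelated errors the cross-covariances are all true-score covariance, so they carry over unchanged; only the diagonal terms shrink to ρᵢσᵢ².
True-score variance = [7.2²·0.81 + 4.3²·0.76 + 14.5²·0.92 + 19.6²·0.91] + 561.298 = 599.058 + 561.298 = 1160.36.
Reliability = 1160.36 / 1226.04 = 0.946.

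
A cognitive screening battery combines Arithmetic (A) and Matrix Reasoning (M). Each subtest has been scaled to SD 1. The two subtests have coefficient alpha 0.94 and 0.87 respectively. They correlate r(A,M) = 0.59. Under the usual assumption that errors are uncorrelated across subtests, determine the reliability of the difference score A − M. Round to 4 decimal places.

Var(A−M) = 1 + 1 − 2·0.59 = 2 − 1.18 = 0.82.
With uncorrelated errors the cross-covariances are all true-score covariance, so they carry over unchanged; only the diagonal terms shrink to ρᵢσᵢ².
True-score variance = [0.94 + 0.87] − 1.18 = 1.81 − 1.18 = 0.63.
Reliability = 0.63 / 0.82 = 0.7683.

0.7683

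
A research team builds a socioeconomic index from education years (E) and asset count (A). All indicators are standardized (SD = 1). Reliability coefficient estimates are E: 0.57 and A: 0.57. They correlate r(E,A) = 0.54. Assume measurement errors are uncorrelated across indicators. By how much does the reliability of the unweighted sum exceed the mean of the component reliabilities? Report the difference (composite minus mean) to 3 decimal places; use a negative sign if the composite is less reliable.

Var(sum) = 2 + 1.08 = 3.08; true-score variance = 1.14 + 1.08 = 2.22; composite reliability = 0.7208.
Mean component reliability = 0.5700.
Difference = 0.7208 − 0.5700 = 0.151.

0.151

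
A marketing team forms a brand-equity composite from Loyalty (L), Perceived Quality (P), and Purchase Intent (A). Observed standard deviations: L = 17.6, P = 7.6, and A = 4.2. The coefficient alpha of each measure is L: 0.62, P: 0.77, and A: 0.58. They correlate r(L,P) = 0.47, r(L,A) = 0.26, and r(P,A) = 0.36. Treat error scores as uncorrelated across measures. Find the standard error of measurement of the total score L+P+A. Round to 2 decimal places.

11.76

Var(total) = 385.16 + 187.155 = 572.315.
True-score variance = 246.758 + 187.155 = 433.913, so reliability = 0.7582.
Error variance = 572.315 − 433.913 = 138.402; SEM = √138.402 = 11.76.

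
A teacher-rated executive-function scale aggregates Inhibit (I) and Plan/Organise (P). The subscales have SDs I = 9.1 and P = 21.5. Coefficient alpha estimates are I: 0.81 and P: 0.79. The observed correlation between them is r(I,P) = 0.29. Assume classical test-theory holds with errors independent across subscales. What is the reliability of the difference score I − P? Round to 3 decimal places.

Var(I−P) = 9.1² + 21.5² − 2·9.1·21.5·0.29 = 545.06 − 113.477 = 431.583.
Because errors are independent across components, Cov(Tᵢ,Tⱼ) = Cov(Xᵢ,Xⱼ); the off-diagonal part of the true-score variance is the same as above.
True-score variance = [9.1²·0.81 + 21.5²·0.79] − 113.477 = 432.254 − 113.477 = 318.777.
Reliability = 318.777 / 431.583 = 0.739.

0.739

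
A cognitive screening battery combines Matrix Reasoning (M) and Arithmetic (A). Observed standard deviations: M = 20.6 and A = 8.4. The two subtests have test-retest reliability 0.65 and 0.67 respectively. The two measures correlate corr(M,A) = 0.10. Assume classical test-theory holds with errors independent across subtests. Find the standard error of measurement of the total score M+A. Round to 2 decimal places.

Var(total) = 494.92 + 34.608 = 529.528.
True-score variance = 323.109 + 34.608 = 357.717, so reliability = 0.6755.
Error variance = 529.528 − 357.717 = 171.811; SEM = √171.811 = 13.11.

13.11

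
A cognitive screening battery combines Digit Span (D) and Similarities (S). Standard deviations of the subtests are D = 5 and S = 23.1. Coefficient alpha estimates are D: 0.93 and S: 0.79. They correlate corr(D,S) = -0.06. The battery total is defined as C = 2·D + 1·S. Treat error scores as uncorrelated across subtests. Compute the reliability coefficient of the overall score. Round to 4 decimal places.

Var(C) = 2²·5² + 23.1² + 2·[2·5·23.1·(-0.06)] = 633.61 − 27.72 = 605.89.
Under uncorrelated errors the observed covariances equal the true-score covariances, so only the own-variance terms attenuate.
True-score variance = [2²·5²·0.93 + 23.1²·0.79] − 27.72 = 514.552 − 27.72 = 486.832.
Reliability = 486.832 / 605.89 = 0.8035.

0.8035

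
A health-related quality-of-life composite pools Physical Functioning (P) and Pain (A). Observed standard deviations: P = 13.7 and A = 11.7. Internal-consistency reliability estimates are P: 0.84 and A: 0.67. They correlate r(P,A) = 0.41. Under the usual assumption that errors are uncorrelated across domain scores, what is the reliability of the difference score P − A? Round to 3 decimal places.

0.611

Var(P−A) = 13.7² + 11.7² − 2·13.7·11.7·0.41 = 324.58 − 131.438 = 193.142.
With uncorrelated errors the cross-covariances are all true-score covariance, so they carry over unchanged; only the diagonal terms shrink to ρᵢσᵢ².
True-score variance = [13.7²·0.84 + 11.7²·0.67] − 131.438 = 249.376 − 131.438 = 117.938.
Reliability = 117.938 / 193.142 = 0.611.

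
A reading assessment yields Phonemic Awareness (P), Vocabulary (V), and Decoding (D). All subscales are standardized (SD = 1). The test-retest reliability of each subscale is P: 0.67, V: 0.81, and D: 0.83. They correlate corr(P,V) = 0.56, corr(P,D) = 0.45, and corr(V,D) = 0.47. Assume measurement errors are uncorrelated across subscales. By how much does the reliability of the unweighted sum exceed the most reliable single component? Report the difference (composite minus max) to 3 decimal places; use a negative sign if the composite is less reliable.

0.054

Var(sum) = 3 + 2.96 = 5.96; true-score variance = 2.31 + 2.96 = 5.27; composite reliability = 0.8842.
Max component reliability = 0.8300.
Difference = 0.8842 − 0.8300 = 0.054.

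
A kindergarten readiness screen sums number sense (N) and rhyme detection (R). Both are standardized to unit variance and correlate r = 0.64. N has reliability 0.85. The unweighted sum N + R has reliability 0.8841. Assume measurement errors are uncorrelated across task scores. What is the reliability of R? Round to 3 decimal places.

0.770

Var(N+R) = 2 + 2·0.64 = 3.280.
True-score variance = ρ_N + ρ_R + 2·0.64, so 0.8841 = (0.85 + ρ_R + 1.28) / 3.280.
ρ_R = 0.8841·3.280 − 0.85 − 1.28 = 0.770.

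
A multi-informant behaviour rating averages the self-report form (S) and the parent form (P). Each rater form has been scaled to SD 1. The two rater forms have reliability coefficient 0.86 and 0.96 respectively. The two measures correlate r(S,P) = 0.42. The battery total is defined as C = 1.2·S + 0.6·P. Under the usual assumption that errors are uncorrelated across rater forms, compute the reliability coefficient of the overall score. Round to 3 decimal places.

0.910

Var(C) = 1.2² + 0.6² + 2·[0.72·0.42] = 1.8 + 0.6048 = 2.4048.
With uncorrelated errors the cross-covariances are all true-score covariance, so they carry over unchanged; only the diagonal terms shrink to ρᵢσᵢ².
True-score variance = [1.2²·0.86 + 0.6²·0.96] + 0.6048 = 1.584 + 0.6048 = 2.1888.
Reliability = 2.1888 / 2.4048 = 0.910.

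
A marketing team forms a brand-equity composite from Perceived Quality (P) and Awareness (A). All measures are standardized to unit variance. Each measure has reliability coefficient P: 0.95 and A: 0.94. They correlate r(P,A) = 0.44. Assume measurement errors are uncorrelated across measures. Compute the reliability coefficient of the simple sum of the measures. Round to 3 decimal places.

0.962

Var(P+A) = 2 + 2·[0.44] = 2 + 0.88 = 2.88.
Under uncorrelated errors the observed covariances equal the true-score covariances, so only the own-variance terms attenuate.
True-score variance = [0.95 + 0.94] + 0.88 = 1.89 + 0.88 = 2.77.
Reliability = 2.77 / 2.88 = 0.962.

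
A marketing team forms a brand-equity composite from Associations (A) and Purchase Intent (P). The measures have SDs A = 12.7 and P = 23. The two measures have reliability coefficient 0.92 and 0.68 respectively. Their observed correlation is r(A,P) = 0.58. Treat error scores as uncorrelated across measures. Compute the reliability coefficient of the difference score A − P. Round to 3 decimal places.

0.482

Var(A−P) = 12.7² + 23² − 2·12.7·23·0.58 = 690.29 − 338.836 = 351.454.
Because errors are independent across components, Cov(Tᵢ,Tⱼ) = Cov(Xᵢ,Xⱼ); the off-diagonal part of the true-score variance is the same as above.
True-score variance = [12.7²·0.92 + 23²·0.68] − 338.836 = 508.107 − 338.836 = 169.271.
Reliability = 169.271 / 351.454 = 0.482.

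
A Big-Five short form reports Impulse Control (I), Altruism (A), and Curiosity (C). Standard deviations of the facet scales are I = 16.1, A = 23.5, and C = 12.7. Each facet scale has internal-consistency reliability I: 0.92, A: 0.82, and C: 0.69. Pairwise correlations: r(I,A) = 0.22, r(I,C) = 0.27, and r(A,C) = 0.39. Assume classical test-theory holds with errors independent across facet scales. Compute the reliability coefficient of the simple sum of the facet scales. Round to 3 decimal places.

Var(I+A+C) = 16.1² + 23.5² + 12.7² + 2·[16.1·23.5·0.22 + 16.1·12.7·0.27 + 23.5·12.7·0.39] = 972.75 + 509.679 = 1482.43.
Because errors are independent across components, Cov(Tᵢ,Tⱼ) = Cov(Xᵢ,Xⱼ); the off-diagonal part of the true-score variance is the same as above.
True-score variance = [16.1²·0.92 + 23.5²·0.82 + 12.7²·0.69] + 509.679 = 802.608 + 509.679 = 1312.29.
Reliability = 1312.29 / 1482.43 = 0.885.

0.885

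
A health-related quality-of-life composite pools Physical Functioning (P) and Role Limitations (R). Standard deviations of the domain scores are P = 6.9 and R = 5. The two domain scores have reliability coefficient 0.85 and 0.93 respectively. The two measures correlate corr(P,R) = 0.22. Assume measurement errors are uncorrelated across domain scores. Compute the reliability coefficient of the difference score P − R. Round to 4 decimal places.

Var(P−R) = 6.9² + 5² − 2·6.9·5·0.22 = 72.61 − 15.18 = 57.43.
Because errors are independent across components, Cov(Tᵢ,Tⱼ) = Cov(Xᵢ,Xⱼ); the off-diagonal part of the true-score variance is the same as above.
True-score variance = [6.9²·0.85 + 5²·0.93] − 15.18 = 63.7185 − 15.18 = 48.5385.
Reliability = 48.5385 / 57.43 = 0.8452.

0.8452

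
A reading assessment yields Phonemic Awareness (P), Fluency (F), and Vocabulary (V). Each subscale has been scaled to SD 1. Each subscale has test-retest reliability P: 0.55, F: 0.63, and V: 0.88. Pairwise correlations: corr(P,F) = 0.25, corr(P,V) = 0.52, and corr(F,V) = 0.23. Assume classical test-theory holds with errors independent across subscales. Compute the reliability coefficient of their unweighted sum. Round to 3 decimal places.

0.812

Var(P+F+V) = 3 + 2·[0.25 + 0.52 + 0.23] = 3 + 2 = 5.
With uncorrelated errors the cross-covariances are all true-score covariance, so they carry over unchanged; only the diagonal terms shrink to ρᵢσᵢ².
True-score variance = [0.55 + 0.63 + 0.88] + 2 = 2.06 + 2 = 4.06.
Reliability = 4.06 / 5 = 0.812.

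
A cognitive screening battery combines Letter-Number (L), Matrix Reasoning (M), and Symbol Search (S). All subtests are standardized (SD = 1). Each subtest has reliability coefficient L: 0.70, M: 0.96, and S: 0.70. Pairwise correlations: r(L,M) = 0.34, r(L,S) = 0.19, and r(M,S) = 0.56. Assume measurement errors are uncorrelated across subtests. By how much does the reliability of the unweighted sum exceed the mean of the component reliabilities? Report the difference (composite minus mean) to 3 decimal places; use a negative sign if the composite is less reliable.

0.090

Var(sum) = 3 + 2.18 = 5.18; true-score variance = 2.36 + 2.18 = 4.54; composite reliability = 0.8764.
Mean component reliability = 0.7867.
Difference = 0.8764 − 0.7867 = 0.090.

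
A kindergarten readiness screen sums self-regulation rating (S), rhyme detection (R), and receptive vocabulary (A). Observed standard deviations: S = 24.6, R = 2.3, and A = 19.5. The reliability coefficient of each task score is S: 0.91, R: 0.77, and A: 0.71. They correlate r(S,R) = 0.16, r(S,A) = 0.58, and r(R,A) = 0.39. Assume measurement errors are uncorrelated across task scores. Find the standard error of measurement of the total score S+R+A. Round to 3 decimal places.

Var(total) = 990.7 + 609.541 = 1600.24.
True-score variance = 824.746 + 609.541 = 1434.29, so reliability = 0.8963.
Error variance = 1600.24 − 1434.29 = 165.954; SEM = √165.954 = 12.882.

12.882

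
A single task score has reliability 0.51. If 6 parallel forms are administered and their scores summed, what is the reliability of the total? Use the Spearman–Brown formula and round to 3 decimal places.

ρ_k = kρ / (1 + (k−1)ρ) = 6·0.51 / (1 + 5·0.51) = 3.060 / 3.550 = 0.862.

0.862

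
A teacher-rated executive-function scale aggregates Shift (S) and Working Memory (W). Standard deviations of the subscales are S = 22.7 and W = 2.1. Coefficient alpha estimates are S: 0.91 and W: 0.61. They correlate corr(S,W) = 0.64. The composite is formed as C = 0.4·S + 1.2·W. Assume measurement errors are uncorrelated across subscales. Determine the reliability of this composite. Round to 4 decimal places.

0.9162

Var(C) = 0.4²·22.7² + 1.2²·2.1² + 2·[0.48·22.7·2.1·0.64] = 88.7968 + 29.2884 = 118.085.
Because errors are independent across components, Cov(Tᵢ,Tⱼ) = Cov(Xᵢ,Xⱼ); the off-diagonal part of the true-score variance is the same as above.
True-score variance = [0.4²·22.7²·0.91 + 1.2²·2.1²·0.61] + 29.2884 = 78.9 + 29.2884 = 108.188.
Reliability = 108.188 / 118.085 = 0.9162.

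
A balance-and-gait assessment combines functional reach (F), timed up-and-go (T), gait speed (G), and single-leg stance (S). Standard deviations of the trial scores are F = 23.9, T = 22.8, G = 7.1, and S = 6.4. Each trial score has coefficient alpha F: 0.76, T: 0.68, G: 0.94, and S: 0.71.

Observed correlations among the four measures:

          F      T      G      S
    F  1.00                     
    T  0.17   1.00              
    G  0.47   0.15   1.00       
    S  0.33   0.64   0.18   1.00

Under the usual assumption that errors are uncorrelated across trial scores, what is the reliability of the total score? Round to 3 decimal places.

Var(F+T+G+S) = 23.9² + 22.8² + 7.1² + 6.4² + 2·[23.9·22.8·0.17 + 23.9·7.1·0.47 + 23.9·6.4·0.33 + 22.8·7.1·0.15 + 22.8·6.4·0.64 + 7.1·6.4·0.18] = 1182.42 + 697.435 = 1879.86.
With uncorrelated errors the cross-covariances are all true-score covariance, so they carry over unchanged; only the diagonal terms shrink to ρᵢσᵢ².
True-score variance = [23.9²·0.76 + 22.8²·0.68 + 7.1²·0.94 + 6.4²·0.71] + 697.435 = 864.078 + 697.435 = 1561.51.
Reliability = 1561.51 / 1879.86 = 0.831.

0.831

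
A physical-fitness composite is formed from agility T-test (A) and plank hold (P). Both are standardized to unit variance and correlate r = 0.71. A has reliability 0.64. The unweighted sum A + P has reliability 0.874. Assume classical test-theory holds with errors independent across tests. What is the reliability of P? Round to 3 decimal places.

0.929

Var(A+P) = 2 + 2·0.71 = 3.420.
True-score variance = ρ_A + ρ_P + 2·0.71, so 0.874 = (0.64 + ρ_P + 1.42) / 3.420.
ρ_P = 0.874·3.420 − 0.64 − 1.42 = 0.929.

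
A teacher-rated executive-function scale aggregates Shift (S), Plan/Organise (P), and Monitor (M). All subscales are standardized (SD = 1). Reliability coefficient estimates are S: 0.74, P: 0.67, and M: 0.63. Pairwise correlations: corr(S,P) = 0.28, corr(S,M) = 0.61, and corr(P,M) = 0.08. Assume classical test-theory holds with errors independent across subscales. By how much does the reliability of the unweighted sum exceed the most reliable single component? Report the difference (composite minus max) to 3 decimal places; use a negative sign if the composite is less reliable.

Var(sum) = 3 + 1.94 = 4.94; true-score variance = 2.04 + 1.94 = 3.98; composite reliability = 0.8057.
Max component reliability = 0.7400.
Difference = 0.8057 − 0.7400 = 0.066.

0.066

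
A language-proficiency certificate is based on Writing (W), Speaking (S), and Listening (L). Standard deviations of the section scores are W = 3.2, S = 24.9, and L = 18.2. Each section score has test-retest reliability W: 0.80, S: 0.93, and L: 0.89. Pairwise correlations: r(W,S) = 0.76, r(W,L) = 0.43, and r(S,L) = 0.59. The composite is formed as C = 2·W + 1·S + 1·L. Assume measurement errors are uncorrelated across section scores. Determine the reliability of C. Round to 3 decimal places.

0.953

Var(C) = 2²·3.2² + 24.9² + 18.2² + 2·[2·3.2·24.9·0.76 + 2·3.2·18.2·0.43 + 24.9·18.2·0.59] = 992.21 + 877.152 = 1869.36.
Because errors are independent across components, Cov(Tᵢ,Tⱼ) = Cov(Xᵢ,Xⱼ); the off-diagonal part of the true-score variance is the same as above.
True-score variance = [2²·3.2²·0.80 + 24.9²·0.93 + 18.2²·0.89] + 877.152 = 904.181 + 877.152 = 1781.33.
Reliability = 1781.33 / 1869.36 = 0.953.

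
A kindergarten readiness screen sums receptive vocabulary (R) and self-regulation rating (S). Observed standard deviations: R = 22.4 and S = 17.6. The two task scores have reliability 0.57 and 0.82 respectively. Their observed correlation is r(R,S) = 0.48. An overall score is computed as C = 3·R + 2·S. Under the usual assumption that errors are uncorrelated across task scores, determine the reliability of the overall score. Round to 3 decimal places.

Var(C) = 3²·22.4² + 2²·17.6² + 2·[6·22.4·17.6·0.48] = 5754.88 + 2270.82 = 8025.7.
With uncorrelated errors the cross-covariances are all true-score covariance, so they carry over unchanged; only the diagonal terms shrink to ρᵢσᵢ².
True-score variance = [3²·22.4²·0.57 + 2²·17.6²·0.82] + 2270.82 = 3590.04 + 2270.82 = 5860.86.
Reliability = 5860.86 / 8025.7 = 0.730.

0.730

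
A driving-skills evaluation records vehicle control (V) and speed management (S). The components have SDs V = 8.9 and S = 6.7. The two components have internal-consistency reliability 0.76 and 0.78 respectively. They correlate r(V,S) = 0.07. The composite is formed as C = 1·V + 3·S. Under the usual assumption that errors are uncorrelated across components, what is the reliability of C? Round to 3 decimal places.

0.788

Var(C) = 8.9² + 3²·6.7² + 2·[3·8.9·6.7·0.07] = 483.22 + 25.0446 = 508.265.
With uncorrelated errors the cross-covariances are all true-score covariance, so they carry over unchanged; only the diagonal terms shrink to ρᵢσᵢ².
True-score variance = [8.9²·0.76 + 3²·6.7²·0.78] + 25.0446 = 375.327 + 25.0446 = 400.372.
Reliability = 400.372 / 508.265 = 0.788.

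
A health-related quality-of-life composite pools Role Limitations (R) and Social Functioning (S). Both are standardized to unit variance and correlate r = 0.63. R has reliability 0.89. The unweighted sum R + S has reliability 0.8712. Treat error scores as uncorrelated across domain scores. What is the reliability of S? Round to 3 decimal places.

Var(R+S) = 2 + 2·0.63 = 3.260.
True-score variance = ρ_R + ρ_S + 2·0.63, so 0.8712 = (0.89 + ρ_S + 1.26) / 3.260.
ρ_S = 0.8712·3.260 − 0.89 − 1.26 = 0.690.

0.690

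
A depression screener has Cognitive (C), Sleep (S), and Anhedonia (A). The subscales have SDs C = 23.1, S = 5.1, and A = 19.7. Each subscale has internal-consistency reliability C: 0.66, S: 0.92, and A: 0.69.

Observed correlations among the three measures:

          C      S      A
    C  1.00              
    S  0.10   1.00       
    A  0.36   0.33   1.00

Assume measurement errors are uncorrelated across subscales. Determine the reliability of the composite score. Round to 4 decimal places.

0.7775

Var(C+S+A) = 23.1² + 5.1² + 19.7² + 2·[23.1·5.1·0.10 + 23.1·19.7·0.36 + 5.1·19.7·0.33] = 947.71 + 417.523 = 1365.23.
Under uncorrelated errors the observed covariances equal the true-score covariances, so only the own-variance terms attenuate.
True-score variance = [23.1²·0.66 + 5.1²·0.92 + 19.7²·0.69] + 417.523 = 643.894 + 417.523 = 1061.42.
Reliability = 1061.42 / 1365.23 = 0.7775.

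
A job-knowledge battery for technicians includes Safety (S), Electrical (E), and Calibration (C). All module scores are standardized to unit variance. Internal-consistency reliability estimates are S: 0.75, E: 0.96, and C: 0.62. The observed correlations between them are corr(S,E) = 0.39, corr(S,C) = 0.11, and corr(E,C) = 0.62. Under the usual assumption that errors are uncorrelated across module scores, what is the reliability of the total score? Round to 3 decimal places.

0.872

Var(S+E+C) = 3 + 2·[0.39 + 0.11 + 0.62] = 3 + 2.24 = 5.24.
With uncorrelated errors the cross-covariances are all true-score covariance, so they carry over unchanged; only the diagonal terms shrink to ρᵢσᵢ².
True-score variance = [0.75 + 0.96 + 0.62] + 2.24 = 2.33 + 2.24 = 4.57.
Reliability = 4.57 / 5.24 = 0.872.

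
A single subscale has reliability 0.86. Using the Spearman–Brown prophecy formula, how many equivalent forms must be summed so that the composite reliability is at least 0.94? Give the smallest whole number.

3

k ≥ ρ*(1−ρ₁)/(ρ₁(1−ρ*)) = 0.94·0.14 / (0.86·0.06) = 2.550.
Smallest integer k = 3.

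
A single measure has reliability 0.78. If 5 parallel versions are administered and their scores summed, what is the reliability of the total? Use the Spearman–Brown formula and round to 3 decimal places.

0.947

ρ_k = kρ / (1 + (k−1)ρ) = 5·0.78 / (1 + 4·0.78) = 3.900 / 4.120 = 0.947.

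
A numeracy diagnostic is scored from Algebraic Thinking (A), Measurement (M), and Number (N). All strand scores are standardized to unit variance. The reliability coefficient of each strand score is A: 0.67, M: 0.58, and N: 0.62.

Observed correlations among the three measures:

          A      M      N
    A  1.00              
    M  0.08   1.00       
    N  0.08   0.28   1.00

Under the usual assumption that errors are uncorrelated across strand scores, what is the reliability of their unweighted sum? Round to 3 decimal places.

0.709

Var(A+M+N) = 3 + 2·[0.08 + 0.08 + 0.28] = 3 + 0.88 = 3.88.
Because errors are independent across components, Cov(Tᵢ,Tⱼ) = Cov(Xᵢ,Xⱼ); the off-diagonal part of the true-score variance is the same as above.
True-score variance = [0.67 + 0.58 + 0.62] + 0.88 = 1.87 + 0.88 = 2.75.
Reliability = 2.75 / 3.88 = 0.709.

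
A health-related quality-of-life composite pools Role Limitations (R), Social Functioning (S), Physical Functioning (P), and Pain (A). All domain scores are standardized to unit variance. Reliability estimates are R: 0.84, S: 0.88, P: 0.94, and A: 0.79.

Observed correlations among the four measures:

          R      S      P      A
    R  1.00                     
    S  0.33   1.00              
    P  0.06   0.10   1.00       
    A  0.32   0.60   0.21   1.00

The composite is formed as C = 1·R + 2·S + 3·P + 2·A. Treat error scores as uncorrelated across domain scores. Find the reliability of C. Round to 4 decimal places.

0.9315

Var(C) = 1 + 2² + 3² + 2² + 2·[2·0.33 + 3·0.06 + 2·0.32 + 6·0.10 + 4·0.60 + 6·0.21] = 18 + 11.48 = 29.48.
Under uncorrelated errors the observed covariances equal the true-score covariances, so only the own-variance terms attenuate.
True-score variance = [0.84 + 2²·0.88 + 3²·0.94 + 2²·0.79] + 11.48 = 15.98 + 11.48 = 27.46.
Reliability = 27.46 / 29.48 = 0.9315.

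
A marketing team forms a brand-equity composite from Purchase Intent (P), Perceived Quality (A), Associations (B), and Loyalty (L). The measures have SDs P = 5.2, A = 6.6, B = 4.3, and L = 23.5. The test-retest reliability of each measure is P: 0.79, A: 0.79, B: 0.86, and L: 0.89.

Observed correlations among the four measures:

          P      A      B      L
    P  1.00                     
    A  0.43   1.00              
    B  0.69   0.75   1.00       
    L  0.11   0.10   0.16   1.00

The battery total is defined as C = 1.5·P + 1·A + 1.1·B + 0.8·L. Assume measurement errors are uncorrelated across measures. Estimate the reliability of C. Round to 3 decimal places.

Var(C) = 1.5²·5.2² + 6.6² + 1.1²·4.3² + 0.8²·23.5² + 2·[1.5·5.2·6.6·0.43 + 1.65·5.2·4.3·0.69 + 1.2·5.2·23.5·0.11 + 1.1·6.6·4.3·0.75 + 0.8·6.6·23.5·0.10 + 0.88·4.3·23.5·0.16] = 480.213 + 227.546 = 707.759.
Because errors are independent across components, Cov(Tᵢ,Tⱼ) = Cov(Xᵢ,Xⱼ); the off-diagonal part of the true-score variance is the same as above.
True-score variance = [1.5²·5.2²·0.79 + 6.6²·0.79 + 1.1²·4.3²·0.86 + 0.8²·23.5²·0.89] + 227.546 = 416.278 + 227.546 = 643.824.
Reliability = 643.824 / 707.759 = 0.910.

0.910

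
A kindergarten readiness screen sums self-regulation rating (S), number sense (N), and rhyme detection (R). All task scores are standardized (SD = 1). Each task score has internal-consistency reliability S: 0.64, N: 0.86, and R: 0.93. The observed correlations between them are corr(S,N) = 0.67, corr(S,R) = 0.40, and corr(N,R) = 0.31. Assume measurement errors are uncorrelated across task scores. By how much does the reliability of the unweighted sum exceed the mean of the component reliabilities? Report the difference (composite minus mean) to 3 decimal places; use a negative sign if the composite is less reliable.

0.091

Var(sum) = 3 + 2.76 = 5.76; true-score variance = 2.43 + 2.76 = 5.19; composite reliability = 0.9010.
Mean component reliability = 0.8100.
Difference = 0.9010 − 0.8100 = 0.091.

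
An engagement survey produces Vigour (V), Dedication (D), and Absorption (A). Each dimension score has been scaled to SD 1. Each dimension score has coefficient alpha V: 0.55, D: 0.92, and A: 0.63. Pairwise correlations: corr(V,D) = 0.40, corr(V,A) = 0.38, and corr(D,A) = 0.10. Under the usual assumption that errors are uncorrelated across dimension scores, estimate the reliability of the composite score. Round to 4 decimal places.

0.8109

Var(V+D+A) = 3 + 2·[0.40 + 0.38 + 0.10] = 3 + 1.76 = 4.76.
Under uncorrelated errors the observed covariances equal the true-score covariances, so only the own-variance terms attenuate.
True-score variance = [0.55 + 0.92 + 0.63] + 1.76 = 2.1 + 1.76 = 3.86.
Reliability = 3.86 / 4.76 = 0.8109.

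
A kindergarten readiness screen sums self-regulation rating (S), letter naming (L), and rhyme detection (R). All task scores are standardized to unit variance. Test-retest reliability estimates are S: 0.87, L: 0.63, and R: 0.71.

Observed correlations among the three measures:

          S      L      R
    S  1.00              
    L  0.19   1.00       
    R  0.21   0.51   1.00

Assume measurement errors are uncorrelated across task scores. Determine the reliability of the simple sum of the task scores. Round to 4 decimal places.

Var(S+L+R) = 3 + 2·[0.19 + 0.21 + 0.51] = 3 + 1.82 = 4.82.
Because errors are independent across components, Cov(Tᵢ,Tⱼ) = Cov(Xᵢ,Xⱼ); the off-diagonal part of the true-score variance is the same as above.
True-score variance = [0.87 + 0.63 + 0.71] + 1.82 = 2.21 + 1.82 = 4.03.
Reliability = 4.03 / 4.82 = 0.8361.

0.8361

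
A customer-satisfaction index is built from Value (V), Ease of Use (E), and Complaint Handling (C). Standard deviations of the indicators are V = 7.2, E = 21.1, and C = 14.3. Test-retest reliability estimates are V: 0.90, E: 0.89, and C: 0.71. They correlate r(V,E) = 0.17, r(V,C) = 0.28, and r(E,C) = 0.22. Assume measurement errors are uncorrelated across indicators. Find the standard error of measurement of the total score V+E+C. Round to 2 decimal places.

Var(total) = 701.54 + 242.072 = 943.612.
True-score variance = 588.081 + 242.072 = 830.152, so reliability = 0.8798.
Error variance = 943.612 − 830.152 = 113.459; SEM = √113.459 = 10.65.

10.65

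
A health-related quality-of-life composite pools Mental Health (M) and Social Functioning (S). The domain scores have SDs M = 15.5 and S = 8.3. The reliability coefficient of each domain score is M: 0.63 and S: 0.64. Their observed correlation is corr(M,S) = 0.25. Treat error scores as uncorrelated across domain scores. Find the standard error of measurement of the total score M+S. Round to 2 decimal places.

Var(total) = 309.14 + 64.325 = 373.465.
True-score variance = 195.447 + 64.325 = 259.772, so reliability = 0.6956.
Error variance = 373.465 − 259.772 = 113.693; SEM = √113.693 = 10.66.

10.66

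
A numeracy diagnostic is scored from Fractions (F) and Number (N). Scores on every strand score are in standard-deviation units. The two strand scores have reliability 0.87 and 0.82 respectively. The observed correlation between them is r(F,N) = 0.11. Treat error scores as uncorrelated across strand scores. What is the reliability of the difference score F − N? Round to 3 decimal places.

0.826

Var(F−N) = 1 + 1 − 2·0.11 = 2 − 0.22 = 1.78.
Under uncorrelated errors the observed covariances equal the true-score covariances, so only the own-variance terms attenuate.
True-score variance = [0.87 + 0.82] − 0.22 = 1.69 − 0.22 = 1.47.
Reliability = 1.47 / 1.78 = 0.826.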